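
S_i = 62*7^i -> [62, 434, 3038, 21266, 148862]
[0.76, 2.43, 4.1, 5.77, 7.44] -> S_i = 0.76 + 1.67*i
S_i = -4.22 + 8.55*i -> [-4.22, 4.33, 12.88, 21.43, 29.98]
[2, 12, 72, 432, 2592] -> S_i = 2*6^i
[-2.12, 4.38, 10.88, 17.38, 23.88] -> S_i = -2.12 + 6.50*i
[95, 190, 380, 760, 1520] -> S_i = 95*2^i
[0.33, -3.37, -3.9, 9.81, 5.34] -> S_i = Random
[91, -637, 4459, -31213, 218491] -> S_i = 91*-7^i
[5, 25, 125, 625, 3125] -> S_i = 5*5^i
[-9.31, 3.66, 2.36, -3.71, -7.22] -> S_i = Random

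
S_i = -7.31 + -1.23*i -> [-7.31, -8.54, -9.77, -11.0, -12.23]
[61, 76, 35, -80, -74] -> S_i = Random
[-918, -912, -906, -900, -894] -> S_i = -918 + 6*i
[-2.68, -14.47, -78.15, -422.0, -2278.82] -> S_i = -2.68*5.40^i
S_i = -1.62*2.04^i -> [-1.62, -3.3, -6.74, -13.75, -28.06]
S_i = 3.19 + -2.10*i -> [3.19, 1.09, -1.01, -3.11, -5.21]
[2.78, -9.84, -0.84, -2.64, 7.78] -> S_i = Random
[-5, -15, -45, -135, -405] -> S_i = -5*3^i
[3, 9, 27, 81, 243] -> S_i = 3*3^i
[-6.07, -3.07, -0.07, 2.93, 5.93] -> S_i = -6.07 + 3.00*i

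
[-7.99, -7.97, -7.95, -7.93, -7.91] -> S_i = -7.99 + 0.02*i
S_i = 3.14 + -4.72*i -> [3.14, -1.58, -6.3, -11.02, -15.74]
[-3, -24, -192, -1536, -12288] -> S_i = -3*8^i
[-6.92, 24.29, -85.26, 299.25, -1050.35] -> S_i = -6.92*(-3.51)^i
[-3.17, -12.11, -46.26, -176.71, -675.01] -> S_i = -3.17*3.82^i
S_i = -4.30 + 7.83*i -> [-4.3, 3.53, 11.36, 19.19, 27.02]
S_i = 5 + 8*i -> [5, 13, 21, 29, 37]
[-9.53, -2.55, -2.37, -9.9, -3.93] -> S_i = Random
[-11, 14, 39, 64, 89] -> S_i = -11 + 25*i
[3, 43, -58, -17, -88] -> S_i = Random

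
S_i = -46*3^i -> [-46, -138, -414, -1242, -3726]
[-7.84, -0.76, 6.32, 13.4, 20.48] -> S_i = -7.84 + 7.08*i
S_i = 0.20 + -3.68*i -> [0.2, -3.48, -7.16, -10.84, -14.52]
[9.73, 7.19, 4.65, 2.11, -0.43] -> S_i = 9.73 + -2.54*i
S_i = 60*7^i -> [60, 420, 2940, 20580, 144060]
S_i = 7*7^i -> [7, 49, 343, 2401, 16807]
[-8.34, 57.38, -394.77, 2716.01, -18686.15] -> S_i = -8.34*(-6.88)^i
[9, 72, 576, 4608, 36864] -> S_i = 9*8^i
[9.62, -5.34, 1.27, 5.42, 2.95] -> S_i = Random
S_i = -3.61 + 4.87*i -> [-3.61, 1.26, 6.13, 11.0, 15.87]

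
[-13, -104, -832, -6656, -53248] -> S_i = -13*8^i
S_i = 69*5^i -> [69, 345, 1725, 8625, 43125]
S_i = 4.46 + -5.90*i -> [4.46, -1.44, -7.34, -13.24, -19.14]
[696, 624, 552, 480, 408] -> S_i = 696 + -72*i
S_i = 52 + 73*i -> [52, 125, 198, 271, 344]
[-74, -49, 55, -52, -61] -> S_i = Random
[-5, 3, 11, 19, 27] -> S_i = -5 + 8*i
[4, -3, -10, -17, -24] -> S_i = 4 + -7*i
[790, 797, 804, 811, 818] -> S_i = 790 + 7*i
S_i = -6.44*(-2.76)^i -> [-6.44, 17.77, -49.06, 135.4, -373.7]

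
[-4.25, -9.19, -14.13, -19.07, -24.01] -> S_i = -4.25 + -4.94*i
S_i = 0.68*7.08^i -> [0.68, 4.81, 34.09, 241.33, 1708.61]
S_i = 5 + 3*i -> [5, 8, 11, 14, 17]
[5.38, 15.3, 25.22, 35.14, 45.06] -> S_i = 5.38 + 9.92*i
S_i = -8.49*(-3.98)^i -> [-8.49, 33.79, -134.48, 535.25, -2130.3]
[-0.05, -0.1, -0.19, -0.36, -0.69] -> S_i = -0.05*1.93^i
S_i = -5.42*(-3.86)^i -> [-5.42, 20.92, -80.76, 311.72, -1203.23]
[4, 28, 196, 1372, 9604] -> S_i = 4*7^i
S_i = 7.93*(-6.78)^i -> [7.93, -53.77, 364.53, -2471.51, 16756.83]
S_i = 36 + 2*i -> [36, 38, 40, 42, 44]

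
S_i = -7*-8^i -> [-7, 56, -448, 3584, -28672]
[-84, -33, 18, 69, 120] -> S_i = -84 + 51*i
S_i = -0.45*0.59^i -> [-0.45, -0.27, -0.16, -0.09, -0.05]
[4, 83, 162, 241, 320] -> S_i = 4 + 79*i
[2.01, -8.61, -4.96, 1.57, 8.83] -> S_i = Random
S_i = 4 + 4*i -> [4, 8, 12, 16, 20]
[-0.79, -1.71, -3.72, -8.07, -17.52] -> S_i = -0.79*2.17^i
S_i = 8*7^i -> [8, 56, 392, 2744, 19208]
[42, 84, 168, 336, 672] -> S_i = 42*2^i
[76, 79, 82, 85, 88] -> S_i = 76 + 3*i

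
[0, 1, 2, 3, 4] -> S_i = 0 + 1*i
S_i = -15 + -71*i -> [-15, -86, -157, -228, -299]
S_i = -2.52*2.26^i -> [-2.52, -5.7, -12.87, -29.09, -65.74]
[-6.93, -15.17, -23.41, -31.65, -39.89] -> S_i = -6.93 + -8.24*i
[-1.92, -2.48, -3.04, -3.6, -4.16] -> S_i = -1.92 + -0.56*i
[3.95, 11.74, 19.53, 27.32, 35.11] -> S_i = 3.95 + 7.79*i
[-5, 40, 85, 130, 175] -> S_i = -5 + 45*i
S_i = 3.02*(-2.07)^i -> [3.02, -6.25, 12.94, -26.79, 55.45]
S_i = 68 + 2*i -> [68, 70, 72, 74, 76]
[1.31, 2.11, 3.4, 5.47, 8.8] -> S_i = 1.31*1.61^i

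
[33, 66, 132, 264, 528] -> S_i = 33*2^i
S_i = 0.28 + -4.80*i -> [0.28, -4.52, -9.32, -14.12, -18.92]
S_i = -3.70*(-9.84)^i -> [-3.7, 36.41, -358.25, 3525.23, -34688.23]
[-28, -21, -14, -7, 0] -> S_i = -28 + 7*i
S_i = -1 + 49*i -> [-1, 48, 97, 146, 195]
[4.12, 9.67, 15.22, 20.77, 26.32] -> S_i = 4.12 + 5.55*i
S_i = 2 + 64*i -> [2, 66, 130, 194, 258]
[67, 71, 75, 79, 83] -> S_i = 67 + 4*i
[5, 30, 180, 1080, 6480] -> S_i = 5*6^i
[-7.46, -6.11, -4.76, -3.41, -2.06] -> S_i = -7.46 + 1.35*i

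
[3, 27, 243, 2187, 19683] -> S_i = 3*9^i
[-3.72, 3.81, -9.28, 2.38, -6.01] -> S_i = Random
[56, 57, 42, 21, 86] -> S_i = Random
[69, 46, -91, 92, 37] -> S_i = Random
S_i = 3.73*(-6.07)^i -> [3.73, -22.64, 137.43, -834.21, 5063.65]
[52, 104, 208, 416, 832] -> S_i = 52*2^i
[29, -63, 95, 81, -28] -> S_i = Random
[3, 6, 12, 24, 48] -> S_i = 3*2^i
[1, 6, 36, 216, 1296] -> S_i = 1*6^i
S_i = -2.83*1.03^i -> [-2.83, -2.91, -3.0, -3.09, -3.19]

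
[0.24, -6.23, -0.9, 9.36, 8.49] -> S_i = Random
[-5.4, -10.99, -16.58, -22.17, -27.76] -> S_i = -5.40 + -5.59*i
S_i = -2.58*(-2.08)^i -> [-2.58, 5.37, -11.16, 23.22, -48.29]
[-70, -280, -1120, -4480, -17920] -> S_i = -70*4^i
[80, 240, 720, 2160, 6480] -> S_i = 80*3^i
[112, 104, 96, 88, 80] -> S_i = 112 + -8*i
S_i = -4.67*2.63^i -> [-4.67, -12.28, -32.3, -84.95, -223.43]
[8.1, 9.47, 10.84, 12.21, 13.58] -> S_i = 8.10 + 1.37*i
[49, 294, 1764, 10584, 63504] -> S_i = 49*6^i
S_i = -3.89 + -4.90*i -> [-3.89, -8.79, -13.69, -18.59, -23.49]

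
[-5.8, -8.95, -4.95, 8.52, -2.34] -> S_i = Random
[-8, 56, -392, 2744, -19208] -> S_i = -8*-7^i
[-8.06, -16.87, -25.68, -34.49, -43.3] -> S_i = -8.06 + -8.81*i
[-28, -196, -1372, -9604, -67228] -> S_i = -28*7^i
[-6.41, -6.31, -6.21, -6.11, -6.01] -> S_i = -6.41 + 0.10*i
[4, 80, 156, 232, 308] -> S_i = 4 + 76*i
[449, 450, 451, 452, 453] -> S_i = 449 + 1*i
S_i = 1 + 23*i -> [1, 24, 47, 70, 93]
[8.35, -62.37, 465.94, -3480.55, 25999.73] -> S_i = 8.35*(-7.47)^i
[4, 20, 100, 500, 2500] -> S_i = 4*5^i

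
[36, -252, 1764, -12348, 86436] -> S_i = 36*-7^i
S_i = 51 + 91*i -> [51, 142, 233, 324, 415]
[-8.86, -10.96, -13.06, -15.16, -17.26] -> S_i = -8.86 + -2.10*i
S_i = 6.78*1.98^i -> [6.78, 13.42, 26.58, 52.63, 104.21]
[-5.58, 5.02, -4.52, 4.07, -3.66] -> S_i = -5.58*(-0.90)^i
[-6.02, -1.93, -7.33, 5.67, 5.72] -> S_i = Random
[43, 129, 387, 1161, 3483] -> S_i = 43*3^i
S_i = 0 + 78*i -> [0, 78, 156, 234, 312]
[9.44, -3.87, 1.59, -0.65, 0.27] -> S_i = 9.44*(-0.41)^i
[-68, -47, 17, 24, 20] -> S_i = Random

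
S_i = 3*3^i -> [3, 9, 27, 81, 243]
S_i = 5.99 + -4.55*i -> [5.99, 1.44, -3.11, -7.66, -12.21]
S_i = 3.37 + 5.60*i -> [3.37, 8.97, 14.57, 20.17, 25.77]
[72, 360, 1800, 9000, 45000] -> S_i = 72*5^i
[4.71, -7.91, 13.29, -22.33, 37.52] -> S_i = 4.71*(-1.68)^i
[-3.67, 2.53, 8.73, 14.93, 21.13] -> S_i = -3.67 + 6.20*i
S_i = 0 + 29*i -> [0, 29, 58, 87, 116]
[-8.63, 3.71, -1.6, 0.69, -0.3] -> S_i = -8.63*(-0.43)^i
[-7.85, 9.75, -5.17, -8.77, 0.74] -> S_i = Random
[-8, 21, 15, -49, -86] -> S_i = Random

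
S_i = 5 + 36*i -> [5, 41, 77, 113, 149]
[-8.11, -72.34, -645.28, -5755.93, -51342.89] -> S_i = -8.11*8.92^i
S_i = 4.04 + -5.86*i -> [4.04, -1.82, -7.68, -13.54, -19.4]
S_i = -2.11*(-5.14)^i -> [-2.11, 10.85, -55.75, 286.53, -1472.77]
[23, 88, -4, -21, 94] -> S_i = Random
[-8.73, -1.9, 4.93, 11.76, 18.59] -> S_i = -8.73 + 6.83*i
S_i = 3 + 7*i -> [3, 10, 17, 24, 31]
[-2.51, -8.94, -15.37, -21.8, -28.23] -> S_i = -2.51 + -6.43*i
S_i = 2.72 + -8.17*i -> [2.72, -5.45, -13.62, -21.79, -29.96]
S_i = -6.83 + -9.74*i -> [-6.83, -16.57, -26.31, -36.05, -45.79]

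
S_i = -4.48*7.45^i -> [-4.48, -33.38, -248.65, -1852.45, -13800.76]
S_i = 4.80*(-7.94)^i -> [4.8, -38.11, 302.61, -2402.72, 19077.58]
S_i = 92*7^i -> [92, 644, 4508, 31556, 220892]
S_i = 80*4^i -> [80, 320, 1280, 5120, 20480]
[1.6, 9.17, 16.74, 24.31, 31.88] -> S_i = 1.60 + 7.57*i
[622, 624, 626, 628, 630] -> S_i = 622 + 2*i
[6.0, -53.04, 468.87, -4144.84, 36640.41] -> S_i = 6.00*(-8.84)^i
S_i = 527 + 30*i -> [527, 557, 587, 617, 647]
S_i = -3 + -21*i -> [-3, -24, -45, -66, -87]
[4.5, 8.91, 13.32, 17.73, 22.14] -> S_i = 4.50 + 4.41*i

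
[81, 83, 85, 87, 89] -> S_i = 81 + 2*i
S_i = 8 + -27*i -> [8, -19, -46, -73, -100]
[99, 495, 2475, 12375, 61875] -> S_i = 99*5^i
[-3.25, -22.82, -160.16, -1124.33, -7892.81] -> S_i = -3.25*7.02^i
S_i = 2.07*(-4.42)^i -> [2.07, -9.15, 40.44, -178.75, 790.06]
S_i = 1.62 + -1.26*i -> [1.62, 0.36, -0.9, -2.16, -3.42]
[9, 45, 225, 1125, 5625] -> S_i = 9*5^i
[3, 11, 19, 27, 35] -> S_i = 3 + 8*i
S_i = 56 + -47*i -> [56, 9, -38, -85, -132]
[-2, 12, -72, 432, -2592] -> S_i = -2*-6^i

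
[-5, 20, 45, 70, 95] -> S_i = -5 + 25*i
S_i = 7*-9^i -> [7, -63, 567, -5103, 45927]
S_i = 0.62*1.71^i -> [0.62, 1.06, 1.81, 3.1, 5.3]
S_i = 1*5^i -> [1, 5, 25, 125, 625]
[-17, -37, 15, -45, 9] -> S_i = Random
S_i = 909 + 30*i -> [909, 939, 969, 999, 1029]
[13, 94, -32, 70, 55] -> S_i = Random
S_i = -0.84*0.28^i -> [-0.84, -0.24, -0.07, -0.02, -0.01]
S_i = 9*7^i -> [9, 63, 441, 3087, 21609]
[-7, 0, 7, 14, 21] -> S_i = -7 + 7*i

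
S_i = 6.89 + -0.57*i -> [6.89, 6.32, 5.75, 5.18, 4.61]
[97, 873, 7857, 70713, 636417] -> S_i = 97*9^i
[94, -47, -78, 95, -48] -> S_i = Random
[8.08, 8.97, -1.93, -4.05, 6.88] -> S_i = Random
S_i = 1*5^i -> [1, 5, 25, 125, 625]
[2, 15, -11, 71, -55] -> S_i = Random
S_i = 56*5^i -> [56, 280, 1400, 7000, 35000]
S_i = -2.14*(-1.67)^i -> [-2.14, 3.57, -5.97, 9.97, -16.64]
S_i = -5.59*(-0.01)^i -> [-5.59, 0.06, -0.0, 0.0, -0.0]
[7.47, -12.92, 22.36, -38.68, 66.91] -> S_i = 7.47*(-1.73)^i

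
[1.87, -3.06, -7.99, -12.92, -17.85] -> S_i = 1.87 + -4.93*i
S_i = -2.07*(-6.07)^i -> [-2.07, 12.56, -76.27, 462.95, -2810.12]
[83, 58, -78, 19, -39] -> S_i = Random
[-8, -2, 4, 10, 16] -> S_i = -8 + 6*i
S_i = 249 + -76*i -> [249, 173, 97, 21, -55]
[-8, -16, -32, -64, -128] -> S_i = -8*2^i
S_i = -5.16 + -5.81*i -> [-5.16, -10.97, -16.78, -22.59, -28.4]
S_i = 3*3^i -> [3, 9, 27, 81, 243]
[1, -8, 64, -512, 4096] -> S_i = 1*-8^i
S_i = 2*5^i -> [2, 10, 50, 250, 1250]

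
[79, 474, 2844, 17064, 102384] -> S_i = 79*6^i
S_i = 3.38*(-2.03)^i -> [3.38, -6.86, 13.93, -28.28, 57.4]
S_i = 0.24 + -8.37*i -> [0.24, -8.13, -16.5, -24.87, -33.24]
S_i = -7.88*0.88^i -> [-7.88, -6.93, -6.1, -5.37, -4.73]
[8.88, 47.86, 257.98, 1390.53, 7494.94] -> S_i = 8.88*5.39^i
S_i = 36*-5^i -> [36, -180, 900, -4500, 22500]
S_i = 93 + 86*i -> [93, 179, 265, 351, 437]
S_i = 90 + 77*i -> [90, 167, 244, 321, 398]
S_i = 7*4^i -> [7, 28, 112, 448, 1792]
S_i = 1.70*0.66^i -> [1.7, 1.12, 0.74, 0.49, 0.32]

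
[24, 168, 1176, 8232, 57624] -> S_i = 24*7^i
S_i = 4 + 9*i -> [4, 13, 22, 31, 40]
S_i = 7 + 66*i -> [7, 73, 139, 205, 271]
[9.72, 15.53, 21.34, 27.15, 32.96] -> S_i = 9.72 + 5.81*i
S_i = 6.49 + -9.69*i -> [6.49, -3.2, -12.89, -22.58, -32.27]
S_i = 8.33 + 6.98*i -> [8.33, 15.31, 22.29, 29.27, 36.25]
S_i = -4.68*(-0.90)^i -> [-4.68, 4.21, -3.79, 3.41, -3.07]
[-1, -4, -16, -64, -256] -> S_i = -1*4^i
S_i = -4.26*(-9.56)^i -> [-4.26, 40.73, -389.34, 3722.06, -35582.89]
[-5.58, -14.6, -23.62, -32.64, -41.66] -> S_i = -5.58 + -9.02*i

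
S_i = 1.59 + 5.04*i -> [1.59, 6.63, 11.67, 16.71, 21.75]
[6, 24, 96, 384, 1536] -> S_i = 6*4^i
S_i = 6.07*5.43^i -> [6.07, 32.96, 178.97, 971.83, 5277.01]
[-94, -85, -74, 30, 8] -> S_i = Random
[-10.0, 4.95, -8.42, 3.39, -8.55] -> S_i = Random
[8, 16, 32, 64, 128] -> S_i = 8*2^i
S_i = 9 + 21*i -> [9, 30, 51, 72, 93]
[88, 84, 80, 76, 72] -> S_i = 88 + -4*i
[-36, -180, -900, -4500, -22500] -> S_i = -36*5^i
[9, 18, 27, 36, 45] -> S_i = 9 + 9*i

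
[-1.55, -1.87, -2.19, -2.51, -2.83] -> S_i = -1.55 + -0.32*i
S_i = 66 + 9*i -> [66, 75, 84, 93, 102]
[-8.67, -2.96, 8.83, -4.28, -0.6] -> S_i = Random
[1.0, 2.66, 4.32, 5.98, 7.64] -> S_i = 1.00 + 1.66*i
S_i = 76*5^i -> [76, 380, 1900, 9500, 47500]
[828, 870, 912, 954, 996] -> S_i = 828 + 42*i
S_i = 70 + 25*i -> [70, 95, 120, 145, 170]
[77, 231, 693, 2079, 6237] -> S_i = 77*3^i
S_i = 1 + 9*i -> [1, 10, 19, 28, 37]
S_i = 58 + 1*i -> [58, 59, 60, 61, 62]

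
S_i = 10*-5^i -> [10, -50, 250, -1250, 6250]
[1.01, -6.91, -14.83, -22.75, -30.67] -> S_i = 1.01 + -7.92*i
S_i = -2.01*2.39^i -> [-2.01, -4.8, -11.48, -27.44, -65.58]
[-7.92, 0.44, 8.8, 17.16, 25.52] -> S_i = -7.92 + 8.36*i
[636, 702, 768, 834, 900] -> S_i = 636 + 66*i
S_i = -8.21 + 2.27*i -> [-8.21, -5.94, -3.67, -1.4, 0.87]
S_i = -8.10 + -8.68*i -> [-8.1, -16.78, -25.46, -34.14, -42.82]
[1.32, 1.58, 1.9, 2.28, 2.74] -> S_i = 1.32*1.20^i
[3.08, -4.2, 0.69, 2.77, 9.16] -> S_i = Random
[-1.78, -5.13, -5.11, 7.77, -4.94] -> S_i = Random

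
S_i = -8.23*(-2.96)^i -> [-8.23, 24.36, -72.11, 213.44, -631.78]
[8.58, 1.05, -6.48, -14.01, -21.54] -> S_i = 8.58 + -7.53*i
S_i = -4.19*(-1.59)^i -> [-4.19, 6.66, -10.59, 16.84, -26.78]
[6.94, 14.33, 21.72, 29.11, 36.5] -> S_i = 6.94 + 7.39*i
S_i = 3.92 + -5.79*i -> [3.92, -1.87, -7.66, -13.45, -19.24]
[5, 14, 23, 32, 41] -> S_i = 5 + 9*i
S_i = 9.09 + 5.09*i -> [9.09, 14.18, 19.27, 24.36, 29.45]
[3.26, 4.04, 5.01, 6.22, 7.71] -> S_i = 3.26*1.24^i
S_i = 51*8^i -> [51, 408, 3264, 26112, 208896]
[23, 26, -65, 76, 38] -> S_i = Random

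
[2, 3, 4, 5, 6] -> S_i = 2 + 1*i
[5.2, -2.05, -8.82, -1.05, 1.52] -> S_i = Random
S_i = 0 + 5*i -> [0, 5, 10, 15, 20]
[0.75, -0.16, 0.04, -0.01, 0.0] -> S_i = 0.75*(-0.22)^i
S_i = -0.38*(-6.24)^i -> [-0.38, 2.37, -14.8, 92.33, -576.13]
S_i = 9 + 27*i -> [9, 36, 63, 90, 117]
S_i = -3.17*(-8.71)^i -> [-3.17, 27.61, -240.49, 2094.66, -18244.5]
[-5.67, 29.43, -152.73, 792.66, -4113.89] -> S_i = -5.67*(-5.19)^i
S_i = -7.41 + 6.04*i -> [-7.41, -1.37, 4.67, 10.71, 16.75]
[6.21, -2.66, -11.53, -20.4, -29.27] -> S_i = 6.21 + -8.87*i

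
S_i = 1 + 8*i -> [1, 9, 17, 25, 33]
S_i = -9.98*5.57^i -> [-9.98, -55.59, -309.63, -1724.63, -9606.19]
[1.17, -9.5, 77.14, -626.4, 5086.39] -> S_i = 1.17*(-8.12)^i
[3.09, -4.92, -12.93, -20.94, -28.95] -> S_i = 3.09 + -8.01*i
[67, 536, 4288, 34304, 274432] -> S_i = 67*8^i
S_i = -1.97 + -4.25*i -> [-1.97, -6.22, -10.47, -14.72, -18.97]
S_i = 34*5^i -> [34, 170, 850, 4250, 21250]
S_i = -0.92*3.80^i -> [-0.92, -3.5, -13.28, -50.48, -191.83]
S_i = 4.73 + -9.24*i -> [4.73, -4.51, -13.75, -22.99, -32.23]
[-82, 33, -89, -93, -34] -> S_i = Random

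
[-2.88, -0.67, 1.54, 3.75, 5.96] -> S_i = -2.88 + 2.21*i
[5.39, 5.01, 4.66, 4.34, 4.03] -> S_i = 5.39*0.93^i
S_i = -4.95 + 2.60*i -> [-4.95, -2.35, 0.25, 2.85, 5.45]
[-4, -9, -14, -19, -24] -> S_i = -4 + -5*i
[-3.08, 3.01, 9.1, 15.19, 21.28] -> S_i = -3.08 + 6.09*i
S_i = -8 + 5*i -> [-8, -3, 2, 7, 12]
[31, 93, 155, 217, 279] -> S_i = 31 + 62*i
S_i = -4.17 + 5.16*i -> [-4.17, 0.99, 6.15, 11.31, 16.47]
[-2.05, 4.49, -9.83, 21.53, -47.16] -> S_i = -2.05*(-2.19)^i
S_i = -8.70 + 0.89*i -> [-8.7, -7.81, -6.92, -6.03, -5.14]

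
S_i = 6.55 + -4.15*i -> [6.55, 2.4, -1.75, -5.9, -10.05]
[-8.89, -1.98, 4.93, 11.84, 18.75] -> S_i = -8.89 + 6.91*i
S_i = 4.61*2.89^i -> [4.61, 13.32, 38.5, 111.27, 321.58]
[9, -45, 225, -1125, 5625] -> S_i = 9*-5^i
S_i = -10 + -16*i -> [-10, -26, -42, -58, -74]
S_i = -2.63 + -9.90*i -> [-2.63, -12.53, -22.43, -32.33, -42.23]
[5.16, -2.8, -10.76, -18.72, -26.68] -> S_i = 5.16 + -7.96*i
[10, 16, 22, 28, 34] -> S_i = 10 + 6*i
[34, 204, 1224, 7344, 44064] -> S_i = 34*6^i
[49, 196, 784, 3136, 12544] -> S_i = 49*4^i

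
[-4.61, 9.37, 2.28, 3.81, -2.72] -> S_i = Random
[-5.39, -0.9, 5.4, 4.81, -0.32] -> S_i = Random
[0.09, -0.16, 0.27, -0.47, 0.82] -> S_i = 0.09*(-1.74)^i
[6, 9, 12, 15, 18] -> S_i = 6 + 3*i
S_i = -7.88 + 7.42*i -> [-7.88, -0.46, 6.96, 14.38, 21.8]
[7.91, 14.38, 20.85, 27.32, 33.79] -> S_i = 7.91 + 6.47*i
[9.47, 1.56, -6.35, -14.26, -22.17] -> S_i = 9.47 + -7.91*i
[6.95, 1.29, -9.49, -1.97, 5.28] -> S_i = Random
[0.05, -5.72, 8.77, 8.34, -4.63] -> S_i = Random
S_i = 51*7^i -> [51, 357, 2499, 17493, 122451]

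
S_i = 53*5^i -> [53, 265, 1325, 6625, 33125]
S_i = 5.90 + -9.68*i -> [5.9, -3.78, -13.46, -23.14, -32.82]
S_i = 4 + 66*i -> [4, 70, 136, 202, 268]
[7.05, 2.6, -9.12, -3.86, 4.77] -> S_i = Random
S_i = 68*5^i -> [68, 340, 1700, 8500, 42500]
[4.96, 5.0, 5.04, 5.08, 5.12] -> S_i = 4.96 + 0.04*i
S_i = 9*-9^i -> [9, -81, 729, -6561, 59049]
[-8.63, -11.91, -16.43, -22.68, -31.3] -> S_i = -8.63*1.38^i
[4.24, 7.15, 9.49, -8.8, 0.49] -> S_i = Random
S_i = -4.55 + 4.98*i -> [-4.55, 0.43, 5.41, 10.39, 15.37]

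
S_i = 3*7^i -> [3, 21, 147, 1029, 7203]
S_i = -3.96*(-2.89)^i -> [-3.96, 11.44, -33.07, 95.58, -276.24]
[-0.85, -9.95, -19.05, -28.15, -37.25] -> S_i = -0.85 + -9.10*i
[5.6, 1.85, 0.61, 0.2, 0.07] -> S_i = 5.60*0.33^i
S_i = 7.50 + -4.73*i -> [7.5, 2.77, -1.96, -6.69, -11.42]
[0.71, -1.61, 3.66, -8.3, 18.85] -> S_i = 0.71*(-2.27)^i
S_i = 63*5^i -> [63, 315, 1575, 7875, 39375]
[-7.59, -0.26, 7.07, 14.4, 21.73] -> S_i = -7.59 + 7.33*i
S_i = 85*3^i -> [85, 255, 765, 2295, 6885]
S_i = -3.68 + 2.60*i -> [-3.68, -1.08, 1.52, 4.12, 6.72]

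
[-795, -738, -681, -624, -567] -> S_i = -795 + 57*i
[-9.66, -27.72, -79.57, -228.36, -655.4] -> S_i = -9.66*2.87^i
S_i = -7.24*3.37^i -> [-7.24, -24.4, -82.22, -277.09, -933.81]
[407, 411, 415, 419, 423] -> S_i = 407 + 4*i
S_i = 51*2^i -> [51, 102, 204, 408, 816]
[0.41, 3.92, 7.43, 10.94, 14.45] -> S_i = 0.41 + 3.51*i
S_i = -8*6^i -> [-8, -48, -288, -1728, -10368]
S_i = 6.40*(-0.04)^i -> [6.4, -0.26, 0.01, -0.0, 0.0]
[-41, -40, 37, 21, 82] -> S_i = Random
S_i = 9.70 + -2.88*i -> [9.7, 6.82, 3.94, 1.06, -1.82]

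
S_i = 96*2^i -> [96, 192, 384, 768, 1536]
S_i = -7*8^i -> [-7, -56, -448, -3584, -28672]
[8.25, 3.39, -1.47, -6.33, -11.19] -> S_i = 8.25 + -4.86*i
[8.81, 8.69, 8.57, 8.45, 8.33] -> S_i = 8.81 + -0.12*i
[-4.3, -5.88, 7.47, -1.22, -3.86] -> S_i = Random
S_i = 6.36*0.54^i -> [6.36, 3.43, 1.85, 1.0, 0.54]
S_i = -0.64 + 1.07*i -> [-0.64, 0.43, 1.5, 2.57, 3.64]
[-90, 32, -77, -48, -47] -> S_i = Random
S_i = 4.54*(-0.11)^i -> [4.54, -0.5, 0.05, -0.01, 0.0]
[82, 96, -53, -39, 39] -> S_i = Random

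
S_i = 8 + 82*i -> [8, 90, 172, 254, 336]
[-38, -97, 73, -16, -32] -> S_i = Random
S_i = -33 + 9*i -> [-33, -24, -15, -6, 3]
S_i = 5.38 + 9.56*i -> [5.38, 14.94, 24.5, 34.06, 43.62]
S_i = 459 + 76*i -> [459, 535, 611, 687, 763]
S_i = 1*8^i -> [1, 8, 64, 512, 4096]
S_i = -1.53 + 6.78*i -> [-1.53, 5.25, 12.03, 18.81, 25.59]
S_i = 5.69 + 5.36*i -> [5.69, 11.05, 16.41, 21.77, 27.13]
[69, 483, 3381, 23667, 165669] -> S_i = 69*7^i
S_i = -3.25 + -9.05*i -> [-3.25, -12.3, -21.35, -30.4, -39.45]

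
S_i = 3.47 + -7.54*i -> [3.47, -4.07, -11.61, -19.15, -26.69]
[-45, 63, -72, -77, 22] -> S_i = Random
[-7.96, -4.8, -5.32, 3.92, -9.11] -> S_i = Random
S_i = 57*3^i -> [57, 171, 513, 1539, 4617]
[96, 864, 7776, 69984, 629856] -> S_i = 96*9^i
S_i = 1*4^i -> [1, 4, 16, 64, 256]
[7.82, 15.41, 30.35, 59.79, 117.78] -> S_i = 7.82*1.97^i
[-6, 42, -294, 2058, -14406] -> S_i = -6*-7^i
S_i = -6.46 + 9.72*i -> [-6.46, 3.26, 12.98, 22.7, 32.42]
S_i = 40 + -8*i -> [40, 32, 24, 16, 8]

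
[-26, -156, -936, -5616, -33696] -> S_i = -26*6^i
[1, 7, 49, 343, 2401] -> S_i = 1*7^i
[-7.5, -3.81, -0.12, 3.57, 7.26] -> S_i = -7.50 + 3.69*i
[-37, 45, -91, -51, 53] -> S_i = Random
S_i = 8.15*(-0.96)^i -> [8.15, -7.82, 7.51, -7.21, 6.92]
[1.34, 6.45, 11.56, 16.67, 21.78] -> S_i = 1.34 + 5.11*i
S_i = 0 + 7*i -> [0, 7, 14, 21, 28]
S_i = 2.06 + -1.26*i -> [2.06, 0.8, -0.46, -1.72, -2.98]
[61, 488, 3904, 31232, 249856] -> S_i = 61*8^i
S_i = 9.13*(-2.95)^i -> [9.13, -26.93, 79.45, -234.39, 691.45]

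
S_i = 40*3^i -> [40, 120, 360, 1080, 3240]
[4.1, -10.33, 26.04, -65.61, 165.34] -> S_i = 4.10*(-2.52)^i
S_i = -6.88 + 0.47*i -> [-6.88, -6.41, -5.94, -5.47, -5.0]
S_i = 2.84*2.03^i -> [2.84, 5.77, 11.7, 23.76, 48.23]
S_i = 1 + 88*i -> [1, 89, 177, 265, 353]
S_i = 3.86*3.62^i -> [3.86, 13.97, 50.58, 183.11, 662.86]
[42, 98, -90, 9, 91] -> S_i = Random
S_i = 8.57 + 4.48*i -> [8.57, 13.05, 17.53, 22.01, 26.49]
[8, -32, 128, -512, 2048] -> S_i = 8*-4^i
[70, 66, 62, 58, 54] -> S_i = 70 + -4*i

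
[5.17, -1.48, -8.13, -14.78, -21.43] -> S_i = 5.17 + -6.65*i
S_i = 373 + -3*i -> [373, 370, 367, 364, 361]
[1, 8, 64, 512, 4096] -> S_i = 1*8^i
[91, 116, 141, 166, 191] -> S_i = 91 + 25*i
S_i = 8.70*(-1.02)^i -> [8.7, -8.87, 9.05, -9.23, 9.42]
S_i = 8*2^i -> [8, 16, 32, 64, 128]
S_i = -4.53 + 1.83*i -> [-4.53, -2.7, -0.87, 0.96, 2.79]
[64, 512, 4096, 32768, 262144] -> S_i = 64*8^i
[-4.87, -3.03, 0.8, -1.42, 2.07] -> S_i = Random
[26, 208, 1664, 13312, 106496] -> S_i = 26*8^i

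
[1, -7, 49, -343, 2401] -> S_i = 1*-7^i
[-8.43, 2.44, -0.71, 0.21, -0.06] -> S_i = -8.43*(-0.29)^i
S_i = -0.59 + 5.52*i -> [-0.59, 4.93, 10.45, 15.97, 21.49]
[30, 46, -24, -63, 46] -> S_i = Random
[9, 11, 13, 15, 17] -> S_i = 9 + 2*i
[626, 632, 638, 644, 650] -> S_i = 626 + 6*i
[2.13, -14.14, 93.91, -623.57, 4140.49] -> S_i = 2.13*(-6.64)^i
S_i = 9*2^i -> [9, 18, 36, 72, 144]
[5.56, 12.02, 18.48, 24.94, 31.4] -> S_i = 5.56 + 6.46*i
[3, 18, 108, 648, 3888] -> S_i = 3*6^i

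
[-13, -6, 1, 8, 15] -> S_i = -13 + 7*i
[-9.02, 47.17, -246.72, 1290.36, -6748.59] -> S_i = -9.02*(-5.23)^i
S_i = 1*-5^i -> [1, -5, 25, -125, 625]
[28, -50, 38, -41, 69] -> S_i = Random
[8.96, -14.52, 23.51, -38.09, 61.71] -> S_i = 8.96*(-1.62)^i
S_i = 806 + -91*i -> [806, 715, 624, 533, 442]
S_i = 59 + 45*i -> [59, 104, 149, 194, 239]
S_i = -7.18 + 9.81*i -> [-7.18, 2.63, 12.44, 22.25, 32.06]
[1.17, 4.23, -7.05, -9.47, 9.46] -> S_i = Random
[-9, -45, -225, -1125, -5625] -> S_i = -9*5^i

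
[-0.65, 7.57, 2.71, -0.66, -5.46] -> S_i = Random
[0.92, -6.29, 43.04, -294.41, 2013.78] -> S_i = 0.92*(-6.84)^i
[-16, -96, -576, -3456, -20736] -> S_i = -16*6^i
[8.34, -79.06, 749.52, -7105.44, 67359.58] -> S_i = 8.34*(-9.48)^i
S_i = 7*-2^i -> [7, -14, 28, -56, 112]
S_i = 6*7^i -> [6, 42, 294, 2058, 14406]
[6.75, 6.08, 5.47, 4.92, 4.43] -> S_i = 6.75*0.90^i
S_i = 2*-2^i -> [2, -4, 8, -16, 32]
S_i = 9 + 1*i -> [9, 10, 11, 12, 13]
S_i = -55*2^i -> [-55, -110, -220, -440, -880]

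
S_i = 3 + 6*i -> [3, 9, 15, 21, 27]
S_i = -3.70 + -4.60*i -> [-3.7, -8.3, -12.9, -17.5, -22.1]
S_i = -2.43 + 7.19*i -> [-2.43, 4.76, 11.95, 19.14, 26.33]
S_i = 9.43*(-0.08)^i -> [9.43, -0.75, 0.06, -0.0, 0.0]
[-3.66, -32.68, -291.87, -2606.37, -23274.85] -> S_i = -3.66*8.93^i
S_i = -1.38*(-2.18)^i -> [-1.38, 3.01, -6.56, 14.3, -31.17]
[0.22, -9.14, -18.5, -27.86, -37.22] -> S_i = 0.22 + -9.36*i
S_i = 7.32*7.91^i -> [7.32, 57.9, 458.0, 3622.77, 28656.1]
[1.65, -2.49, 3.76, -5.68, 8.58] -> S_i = 1.65*(-1.51)^i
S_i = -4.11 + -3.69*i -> [-4.11, -7.8, -11.49, -15.18, -18.87]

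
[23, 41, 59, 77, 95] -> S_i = 23 + 18*i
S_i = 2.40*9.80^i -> [2.4, 23.52, 230.5, 2258.86, 22136.84]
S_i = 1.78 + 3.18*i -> [1.78, 4.96, 8.14, 11.32, 14.5]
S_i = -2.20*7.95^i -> [-2.2, -17.49, -139.05, -1105.41, -8788.02]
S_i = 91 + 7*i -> [91, 98, 105, 112, 119]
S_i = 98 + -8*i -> [98, 90, 82, 74, 66]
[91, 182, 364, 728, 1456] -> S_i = 91*2^i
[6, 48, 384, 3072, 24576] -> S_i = 6*8^i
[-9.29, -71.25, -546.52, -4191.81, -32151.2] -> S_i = -9.29*7.67^i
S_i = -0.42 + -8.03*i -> [-0.42, -8.45, -16.48, -24.51, -32.54]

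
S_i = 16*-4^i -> [16, -64, 256, -1024, 4096]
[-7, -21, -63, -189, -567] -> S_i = -7*3^i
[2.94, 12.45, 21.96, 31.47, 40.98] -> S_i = 2.94 + 9.51*i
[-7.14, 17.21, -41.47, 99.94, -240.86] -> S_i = -7.14*(-2.41)^i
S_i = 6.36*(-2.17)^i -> [6.36, -13.8, 29.95, -64.99, 141.02]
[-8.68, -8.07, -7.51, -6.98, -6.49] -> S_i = -8.68*0.93^i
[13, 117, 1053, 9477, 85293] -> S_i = 13*9^i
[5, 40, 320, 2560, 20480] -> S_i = 5*8^i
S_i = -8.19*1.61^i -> [-8.19, -13.19, -21.23, -34.18, -55.03]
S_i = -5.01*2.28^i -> [-5.01, -11.42, -26.04, -59.38, -135.39]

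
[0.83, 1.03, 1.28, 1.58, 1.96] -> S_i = 0.83*1.24^i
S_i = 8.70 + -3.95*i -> [8.7, 4.75, 0.8, -3.15, -7.1]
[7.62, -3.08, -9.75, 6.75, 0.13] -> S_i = Random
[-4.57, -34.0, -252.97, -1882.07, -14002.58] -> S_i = -4.57*7.44^i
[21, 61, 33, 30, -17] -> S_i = Random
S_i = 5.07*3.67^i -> [5.07, 18.61, 68.29, 250.61, 919.76]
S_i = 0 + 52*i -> [0, 52, 104, 156, 208]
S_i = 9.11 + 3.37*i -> [9.11, 12.48, 15.85, 19.22, 22.59]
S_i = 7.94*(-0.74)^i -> [7.94, -5.88, 4.35, -3.22, 2.38]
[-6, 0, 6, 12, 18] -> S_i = -6 + 6*i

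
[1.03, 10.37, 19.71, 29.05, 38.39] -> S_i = 1.03 + 9.34*i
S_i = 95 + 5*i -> [95, 100, 105, 110, 115]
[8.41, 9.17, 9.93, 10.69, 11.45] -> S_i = 8.41 + 0.76*i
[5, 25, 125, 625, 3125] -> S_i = 5*5^i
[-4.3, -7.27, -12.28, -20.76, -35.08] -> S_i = -4.30*1.69^i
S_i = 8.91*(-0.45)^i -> [8.91, -4.01, 1.8, -0.81, 0.37]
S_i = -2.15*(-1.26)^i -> [-2.15, 2.71, -3.41, 4.3, -5.42]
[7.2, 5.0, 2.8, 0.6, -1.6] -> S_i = 7.20 + -2.20*i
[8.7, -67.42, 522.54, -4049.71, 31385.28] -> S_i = 8.70*(-7.75)^i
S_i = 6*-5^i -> [6, -30, 150, -750, 3750]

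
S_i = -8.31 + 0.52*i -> [-8.31, -7.79, -7.27, -6.75, -6.23]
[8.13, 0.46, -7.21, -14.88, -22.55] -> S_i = 8.13 + -7.67*i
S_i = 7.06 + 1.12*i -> [7.06, 8.18, 9.3, 10.42, 11.54]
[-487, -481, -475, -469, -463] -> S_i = -487 + 6*i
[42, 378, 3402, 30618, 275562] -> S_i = 42*9^i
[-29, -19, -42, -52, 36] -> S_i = Random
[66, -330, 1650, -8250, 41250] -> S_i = 66*-5^i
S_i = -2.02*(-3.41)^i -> [-2.02, 6.89, -23.49, 80.1, -273.13]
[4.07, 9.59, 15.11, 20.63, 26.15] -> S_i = 4.07 + 5.52*i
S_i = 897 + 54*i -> [897, 951, 1005, 1059, 1113]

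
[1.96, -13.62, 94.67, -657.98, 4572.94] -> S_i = 1.96*(-6.95)^i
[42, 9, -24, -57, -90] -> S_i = 42 + -33*i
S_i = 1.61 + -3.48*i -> [1.61, -1.87, -5.35, -8.83, -12.31]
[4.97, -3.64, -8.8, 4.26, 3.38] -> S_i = Random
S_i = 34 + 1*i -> [34, 35, 36, 37, 38]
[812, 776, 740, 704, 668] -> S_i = 812 + -36*i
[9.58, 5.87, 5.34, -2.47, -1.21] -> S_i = Random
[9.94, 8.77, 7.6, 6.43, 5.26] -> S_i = 9.94 + -1.17*i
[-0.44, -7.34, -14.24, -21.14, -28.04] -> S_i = -0.44 + -6.90*i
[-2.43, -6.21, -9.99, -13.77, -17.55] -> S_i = -2.43 + -3.78*i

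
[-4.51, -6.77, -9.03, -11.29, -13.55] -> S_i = -4.51 + -2.26*i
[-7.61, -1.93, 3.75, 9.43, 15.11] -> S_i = -7.61 + 5.68*i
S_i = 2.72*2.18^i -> [2.72, 5.93, 12.93, 28.18, 61.43]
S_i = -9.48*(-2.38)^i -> [-9.48, 22.56, -53.7, 127.8, -304.17]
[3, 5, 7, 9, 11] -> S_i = 3 + 2*i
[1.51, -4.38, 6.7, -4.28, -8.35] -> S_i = Random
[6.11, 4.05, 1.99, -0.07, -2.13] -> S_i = 6.11 + -2.06*i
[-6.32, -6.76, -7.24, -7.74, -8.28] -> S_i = -6.32*1.07^i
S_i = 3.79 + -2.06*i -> [3.79, 1.73, -0.33, -2.39, -4.45]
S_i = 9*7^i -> [9, 63, 441, 3087, 21609]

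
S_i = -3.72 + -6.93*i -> [-3.72, -10.65, -17.58, -24.51, -31.44]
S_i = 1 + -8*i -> [1, -7, -15, -23, -31]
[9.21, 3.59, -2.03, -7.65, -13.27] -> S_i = 9.21 + -5.62*i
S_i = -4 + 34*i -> [-4, 30, 64, 98, 132]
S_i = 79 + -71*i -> [79, 8, -63, -134, -205]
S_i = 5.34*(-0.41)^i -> [5.34, -2.19, 0.9, -0.37, 0.15]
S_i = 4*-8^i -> [4, -32, 256, -2048, 16384]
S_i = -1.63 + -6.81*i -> [-1.63, -8.44, -15.25, -22.06, -28.87]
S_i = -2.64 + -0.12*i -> [-2.64, -2.76, -2.88, -3.0, -3.12]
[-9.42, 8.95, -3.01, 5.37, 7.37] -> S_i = Random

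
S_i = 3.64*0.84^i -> [3.64, 3.06, 2.57, 2.16, 1.81]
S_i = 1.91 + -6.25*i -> [1.91, -4.34, -10.59, -16.84, -23.09]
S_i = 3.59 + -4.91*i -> [3.59, -1.32, -6.23, -11.14, -16.05]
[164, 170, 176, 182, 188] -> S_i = 164 + 6*i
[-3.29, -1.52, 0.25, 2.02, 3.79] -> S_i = -3.29 + 1.77*i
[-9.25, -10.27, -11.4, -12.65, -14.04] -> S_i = -9.25*1.11^i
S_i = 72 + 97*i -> [72, 169, 266, 363, 460]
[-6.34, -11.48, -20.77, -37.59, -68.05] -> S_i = -6.34*1.81^i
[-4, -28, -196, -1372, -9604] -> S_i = -4*7^i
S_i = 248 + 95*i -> [248, 343, 438, 533, 628]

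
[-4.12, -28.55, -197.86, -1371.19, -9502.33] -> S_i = -4.12*6.93^i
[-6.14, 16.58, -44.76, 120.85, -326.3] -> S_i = -6.14*(-2.70)^i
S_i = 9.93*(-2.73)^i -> [9.93, -27.11, 74.01, -202.04, 551.57]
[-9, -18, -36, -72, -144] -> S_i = -9*2^i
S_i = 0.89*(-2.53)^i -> [0.89, -2.25, 5.7, -14.41, 36.46]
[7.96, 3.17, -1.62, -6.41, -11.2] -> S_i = 7.96 + -4.79*i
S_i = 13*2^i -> [13, 26, 52, 104, 208]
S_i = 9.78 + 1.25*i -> [9.78, 11.03, 12.28, 13.53, 14.78]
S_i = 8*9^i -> [8, 72, 648, 5832, 52488]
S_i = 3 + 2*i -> [3, 5, 7, 9, 11]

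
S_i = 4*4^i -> [4, 16, 64, 256, 1024]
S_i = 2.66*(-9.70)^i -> [2.66, -25.8, 250.28, -2427.71, 23548.79]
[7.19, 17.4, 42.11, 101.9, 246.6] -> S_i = 7.19*2.42^i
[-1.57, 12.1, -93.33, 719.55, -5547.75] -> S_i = -1.57*(-7.71)^i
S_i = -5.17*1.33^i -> [-5.17, -6.88, -9.15, -12.16, -16.18]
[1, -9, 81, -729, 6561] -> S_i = 1*-9^i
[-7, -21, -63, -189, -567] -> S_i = -7*3^i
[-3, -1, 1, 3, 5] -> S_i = -3 + 2*i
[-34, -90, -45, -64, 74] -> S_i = Random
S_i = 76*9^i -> [76, 684, 6156, 55404, 498636]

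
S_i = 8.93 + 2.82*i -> [8.93, 11.75, 14.57, 17.39, 20.21]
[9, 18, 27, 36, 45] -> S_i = 9 + 9*i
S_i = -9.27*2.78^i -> [-9.27, -25.77, -71.64, -199.17, -553.68]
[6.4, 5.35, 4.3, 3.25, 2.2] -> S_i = 6.40 + -1.05*i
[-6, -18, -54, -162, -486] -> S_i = -6*3^i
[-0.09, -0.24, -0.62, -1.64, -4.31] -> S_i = -0.09*2.63^i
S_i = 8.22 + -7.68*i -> [8.22, 0.54, -7.14, -14.82, -22.5]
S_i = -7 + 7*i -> [-7, 0, 7, 14, 21]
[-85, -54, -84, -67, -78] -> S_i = Random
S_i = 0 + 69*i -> [0, 69, 138, 207, 276]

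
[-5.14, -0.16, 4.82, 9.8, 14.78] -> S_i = -5.14 + 4.98*i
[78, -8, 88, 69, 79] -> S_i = Random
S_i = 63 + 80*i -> [63, 143, 223, 303, 383]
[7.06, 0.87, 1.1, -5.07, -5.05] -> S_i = Random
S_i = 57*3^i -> [57, 171, 513, 1539, 4617]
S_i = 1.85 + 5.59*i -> [1.85, 7.44, 13.03, 18.62, 24.21]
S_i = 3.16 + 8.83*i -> [3.16, 11.99, 20.82, 29.65, 38.48]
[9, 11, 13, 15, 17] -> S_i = 9 + 2*i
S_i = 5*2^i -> [5, 10, 20, 40, 80]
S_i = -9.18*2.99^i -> [-9.18, -27.45, -82.07, -245.39, -733.72]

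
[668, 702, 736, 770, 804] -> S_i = 668 + 34*i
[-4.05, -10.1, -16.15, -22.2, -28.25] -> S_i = -4.05 + -6.05*i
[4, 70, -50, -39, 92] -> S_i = Random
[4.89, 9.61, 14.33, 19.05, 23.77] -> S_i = 4.89 + 4.72*i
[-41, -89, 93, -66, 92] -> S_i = Random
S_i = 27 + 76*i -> [27, 103, 179, 255, 331]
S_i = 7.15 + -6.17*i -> [7.15, 0.98, -5.19, -11.36, -17.53]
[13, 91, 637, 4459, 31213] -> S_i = 13*7^i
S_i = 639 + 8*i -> [639, 647, 655, 663, 671]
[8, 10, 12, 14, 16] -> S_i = 8 + 2*i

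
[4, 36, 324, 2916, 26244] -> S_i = 4*9^i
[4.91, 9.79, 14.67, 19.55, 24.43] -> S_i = 4.91 + 4.88*i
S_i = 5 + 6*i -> [5, 11, 17, 23, 29]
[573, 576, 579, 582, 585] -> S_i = 573 + 3*i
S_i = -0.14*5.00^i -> [-0.14, -0.7, -3.5, -17.5, -87.5]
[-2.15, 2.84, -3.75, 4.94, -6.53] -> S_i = -2.15*(-1.32)^i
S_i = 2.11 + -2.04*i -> [2.11, 0.07, -1.97, -4.01, -6.05]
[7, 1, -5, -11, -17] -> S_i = 7 + -6*i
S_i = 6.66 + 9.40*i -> [6.66, 16.06, 25.46, 34.86, 44.26]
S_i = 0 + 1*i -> [0, 1, 2, 3, 4]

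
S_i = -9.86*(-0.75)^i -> [-9.86, 7.4, -5.55, 4.16, -3.12]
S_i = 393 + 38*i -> [393, 431, 469, 507, 545]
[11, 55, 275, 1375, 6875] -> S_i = 11*5^i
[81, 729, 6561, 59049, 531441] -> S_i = 81*9^i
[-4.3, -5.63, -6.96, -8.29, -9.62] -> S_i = -4.30 + -1.33*i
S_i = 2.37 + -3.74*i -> [2.37, -1.37, -5.11, -8.85, -12.59]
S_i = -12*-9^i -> [-12, 108, -972, 8748, -78732]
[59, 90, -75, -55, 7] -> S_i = Random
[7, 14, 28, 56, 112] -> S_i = 7*2^i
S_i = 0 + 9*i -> [0, 9, 18, 27, 36]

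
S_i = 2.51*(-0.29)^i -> [2.51, -0.73, 0.21, -0.06, 0.02]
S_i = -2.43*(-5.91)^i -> [-2.43, 14.36, -84.88, 501.61, -2964.53]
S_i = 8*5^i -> [8, 40, 200, 1000, 5000]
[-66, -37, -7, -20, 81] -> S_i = Random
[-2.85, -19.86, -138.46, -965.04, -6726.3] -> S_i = -2.85*6.97^i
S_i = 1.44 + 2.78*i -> [1.44, 4.22, 7.0, 9.78, 12.56]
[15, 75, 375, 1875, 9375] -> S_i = 15*5^i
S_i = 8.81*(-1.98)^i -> [8.81, -17.44, 34.54, -68.39, 135.41]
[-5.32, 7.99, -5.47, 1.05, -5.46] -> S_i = Random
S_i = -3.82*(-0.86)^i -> [-3.82, 3.29, -2.83, 2.43, -2.09]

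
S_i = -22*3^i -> [-22, -66, -198, -594, -1782]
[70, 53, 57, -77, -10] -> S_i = Random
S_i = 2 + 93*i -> [2, 95, 188, 281, 374]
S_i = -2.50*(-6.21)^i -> [-2.5, 15.52, -96.41, 598.71, -3717.97]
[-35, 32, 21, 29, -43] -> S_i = Random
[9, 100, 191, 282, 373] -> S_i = 9 + 91*i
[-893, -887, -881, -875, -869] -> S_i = -893 + 6*i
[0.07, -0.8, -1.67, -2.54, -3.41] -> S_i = 0.07 + -0.87*i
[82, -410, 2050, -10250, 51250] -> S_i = 82*-5^i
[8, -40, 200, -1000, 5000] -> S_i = 8*-5^i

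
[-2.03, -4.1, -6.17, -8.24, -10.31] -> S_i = -2.03 + -2.07*i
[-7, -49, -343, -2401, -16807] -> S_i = -7*7^i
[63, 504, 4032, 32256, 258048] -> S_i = 63*8^i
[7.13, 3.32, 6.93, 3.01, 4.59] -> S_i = Random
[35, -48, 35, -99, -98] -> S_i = Random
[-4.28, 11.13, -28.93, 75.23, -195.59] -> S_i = -4.28*(-2.60)^i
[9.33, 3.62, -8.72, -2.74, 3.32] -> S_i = Random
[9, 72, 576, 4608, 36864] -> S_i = 9*8^i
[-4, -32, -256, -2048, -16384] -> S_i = -4*8^i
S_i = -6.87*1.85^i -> [-6.87, -12.71, -23.51, -43.5, -80.47]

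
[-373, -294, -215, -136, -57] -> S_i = -373 + 79*i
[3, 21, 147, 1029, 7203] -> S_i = 3*7^i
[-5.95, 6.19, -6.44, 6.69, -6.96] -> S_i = -5.95*(-1.04)^i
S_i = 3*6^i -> [3, 18, 108, 648, 3888]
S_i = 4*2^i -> [4, 8, 16, 32, 64]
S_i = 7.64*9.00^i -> [7.64, 68.76, 618.84, 5569.56, 50126.04]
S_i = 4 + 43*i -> [4, 47, 90, 133, 176]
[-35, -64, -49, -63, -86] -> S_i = Random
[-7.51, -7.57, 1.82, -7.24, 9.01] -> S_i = Random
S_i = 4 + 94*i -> [4, 98, 192, 286, 380]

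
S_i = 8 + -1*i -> [8, 7, 6, 5, 4]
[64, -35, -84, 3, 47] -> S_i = Random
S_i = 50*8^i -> [50, 400, 3200, 25600, 204800]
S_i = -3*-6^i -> [-3, 18, -108, 648, -3888]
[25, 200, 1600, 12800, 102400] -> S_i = 25*8^i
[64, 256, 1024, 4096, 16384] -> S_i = 64*4^i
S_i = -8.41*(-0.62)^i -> [-8.41, 5.21, -3.23, 2.0, -1.24]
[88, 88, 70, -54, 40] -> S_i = Random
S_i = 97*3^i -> [97, 291, 873, 2619, 7857]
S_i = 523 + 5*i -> [523, 528, 533, 538, 543]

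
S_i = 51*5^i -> [51, 255, 1275, 6375, 31875]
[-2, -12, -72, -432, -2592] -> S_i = -2*6^i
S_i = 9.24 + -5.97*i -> [9.24, 3.27, -2.7, -8.67, -14.64]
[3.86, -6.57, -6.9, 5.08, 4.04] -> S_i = Random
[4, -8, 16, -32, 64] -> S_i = 4*-2^i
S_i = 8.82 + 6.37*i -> [8.82, 15.19, 21.56, 27.93, 34.3]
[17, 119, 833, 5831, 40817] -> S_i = 17*7^i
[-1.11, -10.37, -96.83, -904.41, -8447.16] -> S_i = -1.11*9.34^i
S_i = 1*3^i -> [1, 3, 9, 27, 81]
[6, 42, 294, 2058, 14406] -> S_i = 6*7^i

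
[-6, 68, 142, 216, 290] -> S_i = -6 + 74*i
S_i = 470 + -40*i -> [470, 430, 390, 350, 310]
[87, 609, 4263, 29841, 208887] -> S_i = 87*7^i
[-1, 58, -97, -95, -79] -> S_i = Random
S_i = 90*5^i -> [90, 450, 2250, 11250, 56250]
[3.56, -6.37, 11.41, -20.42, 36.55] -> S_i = 3.56*(-1.79)^i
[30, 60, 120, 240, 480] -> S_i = 30*2^i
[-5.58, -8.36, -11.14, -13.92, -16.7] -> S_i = -5.58 + -2.78*i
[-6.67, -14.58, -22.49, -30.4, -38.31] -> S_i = -6.67 + -7.91*i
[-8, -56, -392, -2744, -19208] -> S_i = -8*7^i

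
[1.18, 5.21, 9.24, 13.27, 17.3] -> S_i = 1.18 + 4.03*i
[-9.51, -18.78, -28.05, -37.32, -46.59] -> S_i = -9.51 + -9.27*i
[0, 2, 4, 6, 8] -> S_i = 0 + 2*i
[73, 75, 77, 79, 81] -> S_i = 73 + 2*i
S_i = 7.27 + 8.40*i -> [7.27, 15.67, 24.07, 32.47, 40.87]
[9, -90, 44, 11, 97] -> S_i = Random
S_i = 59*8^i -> [59, 472, 3776, 30208, 241664]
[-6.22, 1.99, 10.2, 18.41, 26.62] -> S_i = -6.22 + 8.21*i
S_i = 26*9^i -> [26, 234, 2106, 18954, 170586]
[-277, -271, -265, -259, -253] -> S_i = -277 + 6*i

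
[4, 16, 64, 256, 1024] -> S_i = 4*4^i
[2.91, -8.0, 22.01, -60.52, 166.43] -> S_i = 2.91*(-2.75)^i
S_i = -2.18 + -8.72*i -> [-2.18, -10.9, -19.62, -28.34, -37.06]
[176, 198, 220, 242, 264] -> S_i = 176 + 22*i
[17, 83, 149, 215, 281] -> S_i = 17 + 66*i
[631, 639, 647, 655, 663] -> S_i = 631 + 8*i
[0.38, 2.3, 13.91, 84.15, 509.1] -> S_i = 0.38*6.05^i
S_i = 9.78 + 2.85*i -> [9.78, 12.63, 15.48, 18.33, 21.18]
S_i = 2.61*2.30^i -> [2.61, 6.0, 13.81, 31.76, 73.04]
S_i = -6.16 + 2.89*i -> [-6.16, -3.27, -0.38, 2.51, 5.4]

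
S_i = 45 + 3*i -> [45, 48, 51, 54, 57]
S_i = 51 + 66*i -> [51, 117, 183, 249, 315]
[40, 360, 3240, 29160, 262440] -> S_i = 40*9^i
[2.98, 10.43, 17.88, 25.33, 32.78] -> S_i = 2.98 + 7.45*i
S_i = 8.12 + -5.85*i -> [8.12, 2.27, -3.58, -9.43, -15.28]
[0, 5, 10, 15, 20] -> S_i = 0 + 5*i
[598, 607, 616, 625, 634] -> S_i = 598 + 9*i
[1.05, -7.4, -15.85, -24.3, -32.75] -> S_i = 1.05 + -8.45*i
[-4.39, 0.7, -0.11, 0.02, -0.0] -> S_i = -4.39*(-0.16)^i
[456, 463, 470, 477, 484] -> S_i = 456 + 7*i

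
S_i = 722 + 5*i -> [722, 727, 732, 737, 742]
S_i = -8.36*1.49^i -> [-8.36, -12.46, -18.56, -27.65, -41.21]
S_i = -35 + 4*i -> [-35, -31, -27, -23, -19]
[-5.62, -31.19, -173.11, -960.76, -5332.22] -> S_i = -5.62*5.55^i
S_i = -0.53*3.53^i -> [-0.53, -1.87, -6.6, -23.31, -82.3]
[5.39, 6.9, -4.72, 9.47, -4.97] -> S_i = Random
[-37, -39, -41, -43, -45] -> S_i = -37 + -2*i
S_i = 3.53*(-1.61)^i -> [3.53, -5.68, 9.15, -14.73, 23.72]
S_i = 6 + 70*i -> [6, 76, 146, 216, 286]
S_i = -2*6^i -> [-2, -12, -72, -432, -2592]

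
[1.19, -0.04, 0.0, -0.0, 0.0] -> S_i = 1.19*(-0.03)^i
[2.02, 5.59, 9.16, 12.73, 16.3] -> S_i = 2.02 + 3.57*i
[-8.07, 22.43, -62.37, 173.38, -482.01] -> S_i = -8.07*(-2.78)^i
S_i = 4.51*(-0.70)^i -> [4.51, -3.16, 2.21, -1.55, 1.08]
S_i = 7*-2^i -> [7, -14, 28, -56, 112]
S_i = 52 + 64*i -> [52, 116, 180, 244, 308]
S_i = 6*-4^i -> [6, -24, 96, -384, 1536]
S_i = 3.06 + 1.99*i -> [3.06, 5.05, 7.04, 9.03, 11.02]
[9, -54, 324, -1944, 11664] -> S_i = 9*-6^i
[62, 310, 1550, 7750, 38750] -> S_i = 62*5^i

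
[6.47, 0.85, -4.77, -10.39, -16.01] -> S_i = 6.47 + -5.62*i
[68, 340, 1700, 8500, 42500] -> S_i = 68*5^i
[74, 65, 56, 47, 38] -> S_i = 74 + -9*i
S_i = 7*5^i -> [7, 35, 175, 875, 4375]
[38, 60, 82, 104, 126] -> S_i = 38 + 22*i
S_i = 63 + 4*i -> [63, 67, 71, 75, 79]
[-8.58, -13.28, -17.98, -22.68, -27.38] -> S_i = -8.58 + -4.70*i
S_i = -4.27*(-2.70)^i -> [-4.27, 11.53, -31.13, 84.05, -226.93]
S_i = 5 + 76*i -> [5, 81, 157, 233, 309]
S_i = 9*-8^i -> [9, -72, 576, -4608, 36864]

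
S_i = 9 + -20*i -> [9, -11, -31, -51, -71]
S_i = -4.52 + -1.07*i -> [-4.52, -5.59, -6.66, -7.73, -8.8]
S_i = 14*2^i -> [14, 28, 56, 112, 224]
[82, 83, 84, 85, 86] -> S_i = 82 + 1*i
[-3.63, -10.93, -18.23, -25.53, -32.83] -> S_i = -3.63 + -7.30*i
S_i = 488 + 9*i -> [488, 497, 506, 515, 524]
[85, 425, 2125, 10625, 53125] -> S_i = 85*5^i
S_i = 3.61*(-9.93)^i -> [3.61, -35.85, 355.96, -3534.72, 35099.76]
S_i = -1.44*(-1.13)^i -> [-1.44, 1.63, -1.84, 2.08, -2.35]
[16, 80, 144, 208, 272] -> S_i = 16 + 64*i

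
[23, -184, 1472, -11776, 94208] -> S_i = 23*-8^i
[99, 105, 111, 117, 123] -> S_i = 99 + 6*i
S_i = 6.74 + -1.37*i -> [6.74, 5.37, 4.0, 2.63, 1.26]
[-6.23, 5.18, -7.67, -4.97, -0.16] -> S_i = Random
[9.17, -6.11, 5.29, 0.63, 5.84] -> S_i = Random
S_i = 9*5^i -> [9, 45, 225, 1125, 5625]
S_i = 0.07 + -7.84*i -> [0.07, -7.77, -15.61, -23.45, -31.29]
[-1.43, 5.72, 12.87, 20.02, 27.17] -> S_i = -1.43 + 7.15*i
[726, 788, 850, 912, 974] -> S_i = 726 + 62*i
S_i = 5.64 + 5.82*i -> [5.64, 11.46, 17.28, 23.1, 28.92]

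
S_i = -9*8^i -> [-9, -72, -576, -4608, -36864]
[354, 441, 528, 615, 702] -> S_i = 354 + 87*i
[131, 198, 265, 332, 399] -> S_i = 131 + 67*i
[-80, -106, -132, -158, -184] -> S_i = -80 + -26*i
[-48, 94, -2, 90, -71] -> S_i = Random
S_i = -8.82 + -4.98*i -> [-8.82, -13.8, -18.78, -23.76, -28.74]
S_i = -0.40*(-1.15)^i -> [-0.4, 0.46, -0.53, 0.61, -0.7]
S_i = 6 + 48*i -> [6, 54, 102, 150, 198]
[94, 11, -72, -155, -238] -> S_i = 94 + -83*i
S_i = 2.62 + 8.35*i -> [2.62, 10.97, 19.32, 27.67, 36.02]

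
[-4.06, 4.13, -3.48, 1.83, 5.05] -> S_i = Random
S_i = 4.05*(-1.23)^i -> [4.05, -4.98, 6.13, -7.54, 9.27]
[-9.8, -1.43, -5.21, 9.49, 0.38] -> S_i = Random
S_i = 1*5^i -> [1, 5, 25, 125, 625]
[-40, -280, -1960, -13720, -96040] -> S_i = -40*7^i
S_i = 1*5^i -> [1, 5, 25, 125, 625]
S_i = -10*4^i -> [-10, -40, -160, -640, -2560]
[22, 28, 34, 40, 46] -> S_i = 22 + 6*i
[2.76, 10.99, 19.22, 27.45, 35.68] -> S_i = 2.76 + 8.23*i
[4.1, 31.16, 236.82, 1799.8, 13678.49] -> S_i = 4.10*7.60^i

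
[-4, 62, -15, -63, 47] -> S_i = Random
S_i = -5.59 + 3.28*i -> [-5.59, -2.31, 0.97, 4.25, 7.53]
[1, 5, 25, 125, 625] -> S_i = 1*5^i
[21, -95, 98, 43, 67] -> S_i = Random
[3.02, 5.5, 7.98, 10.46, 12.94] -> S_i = 3.02 + 2.48*i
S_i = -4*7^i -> [-4, -28, -196, -1372, -9604]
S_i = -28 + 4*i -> [-28, -24, -20, -16, -12]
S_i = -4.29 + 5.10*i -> [-4.29, 0.81, 5.91, 11.01, 16.11]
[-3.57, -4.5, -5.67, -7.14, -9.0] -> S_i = -3.57*1.26^i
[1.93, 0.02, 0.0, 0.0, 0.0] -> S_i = 1.93*0.01^i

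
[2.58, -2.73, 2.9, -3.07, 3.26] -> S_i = 2.58*(-1.06)^i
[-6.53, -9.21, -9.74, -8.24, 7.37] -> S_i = Random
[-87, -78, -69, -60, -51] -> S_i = -87 + 9*i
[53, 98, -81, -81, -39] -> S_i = Random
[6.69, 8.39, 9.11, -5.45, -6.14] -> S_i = Random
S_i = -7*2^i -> [-7, -14, -28, -56, -112]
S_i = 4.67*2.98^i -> [4.67, 13.92, 41.47, 123.58, 368.28]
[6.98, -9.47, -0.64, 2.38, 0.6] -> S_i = Random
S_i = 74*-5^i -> [74, -370, 1850, -9250, 46250]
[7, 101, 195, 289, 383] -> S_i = 7 + 94*i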